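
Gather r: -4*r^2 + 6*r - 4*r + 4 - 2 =-4*r^2 + 2*r + 2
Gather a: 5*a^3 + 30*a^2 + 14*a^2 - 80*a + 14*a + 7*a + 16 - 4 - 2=5*a^3 + 44*a^2 - 59*a + 10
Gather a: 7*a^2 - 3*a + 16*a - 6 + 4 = 7*a^2 + 13*a - 2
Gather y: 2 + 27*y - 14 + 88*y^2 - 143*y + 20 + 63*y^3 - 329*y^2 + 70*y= 63*y^3 - 241*y^2 - 46*y + 8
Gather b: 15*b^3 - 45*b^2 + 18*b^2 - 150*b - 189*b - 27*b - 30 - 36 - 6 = 15*b^3 - 27*b^2 - 366*b - 72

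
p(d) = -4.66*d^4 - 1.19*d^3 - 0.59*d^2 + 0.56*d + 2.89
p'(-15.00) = 62125.01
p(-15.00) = -232034.51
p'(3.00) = -538.39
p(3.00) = -410.33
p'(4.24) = -1489.46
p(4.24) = -1602.13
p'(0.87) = -15.44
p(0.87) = -0.52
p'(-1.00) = 16.81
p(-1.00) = -1.73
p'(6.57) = -5447.47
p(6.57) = -9038.93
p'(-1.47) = 53.79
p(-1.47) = -17.19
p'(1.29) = -46.92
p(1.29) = -12.83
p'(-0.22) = 0.85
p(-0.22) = 2.74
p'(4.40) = -1661.58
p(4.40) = -1854.05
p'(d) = -18.64*d^3 - 3.57*d^2 - 1.18*d + 0.56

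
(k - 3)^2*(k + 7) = k^3 + k^2 - 33*k + 63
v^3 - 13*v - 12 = (v - 4)*(v + 1)*(v + 3)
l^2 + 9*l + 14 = (l + 2)*(l + 7)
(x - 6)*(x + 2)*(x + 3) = x^3 - x^2 - 24*x - 36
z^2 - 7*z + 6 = (z - 6)*(z - 1)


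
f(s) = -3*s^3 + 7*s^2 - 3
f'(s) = -9*s^2 + 14*s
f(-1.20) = 12.26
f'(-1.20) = -29.76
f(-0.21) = -2.66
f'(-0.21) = -3.34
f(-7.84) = 1872.93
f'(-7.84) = -662.95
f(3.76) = -63.51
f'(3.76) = -74.60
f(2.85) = -15.59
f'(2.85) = -33.20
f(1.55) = 2.65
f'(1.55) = 0.08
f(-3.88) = 277.61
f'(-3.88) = -189.81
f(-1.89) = 42.26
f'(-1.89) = -58.61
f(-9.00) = 2751.00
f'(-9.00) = -855.00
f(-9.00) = 2751.00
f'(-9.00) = -855.00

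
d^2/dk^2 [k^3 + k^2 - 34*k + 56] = 6*k + 2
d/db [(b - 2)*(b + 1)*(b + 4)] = 3*b^2 + 6*b - 6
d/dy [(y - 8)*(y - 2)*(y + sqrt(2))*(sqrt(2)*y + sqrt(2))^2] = 10*y^4 - 64*y^3 + 8*sqrt(2)*y^3 - 48*sqrt(2)*y^2 - 18*y^2 - 12*sqrt(2)*y + 88*y + 32 + 44*sqrt(2)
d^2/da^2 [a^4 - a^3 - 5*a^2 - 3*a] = 12*a^2 - 6*a - 10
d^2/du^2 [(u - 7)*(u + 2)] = 2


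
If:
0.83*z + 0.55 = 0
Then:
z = -0.66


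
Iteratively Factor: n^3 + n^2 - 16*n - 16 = (n - 4)*(n^2 + 5*n + 4) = (n - 4)*(n + 1)*(n + 4)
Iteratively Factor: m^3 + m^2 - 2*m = (m + 2)*(m^2 - m) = m*(m + 2)*(m - 1)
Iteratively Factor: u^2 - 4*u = (u - 4)*(u)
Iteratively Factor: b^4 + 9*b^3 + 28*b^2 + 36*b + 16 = (b + 4)*(b^3 + 5*b^2 + 8*b + 4) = (b + 2)*(b + 4)*(b^2 + 3*b + 2) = (b + 2)^2*(b + 4)*(b + 1)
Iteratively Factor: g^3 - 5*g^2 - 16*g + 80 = (g + 4)*(g^2 - 9*g + 20) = (g - 4)*(g + 4)*(g - 5)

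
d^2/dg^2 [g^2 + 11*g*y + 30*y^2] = 2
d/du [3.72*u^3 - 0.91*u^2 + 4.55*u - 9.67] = 11.16*u^2 - 1.82*u + 4.55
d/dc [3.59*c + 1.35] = 3.59000000000000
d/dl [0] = 0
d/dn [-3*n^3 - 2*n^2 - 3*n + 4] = -9*n^2 - 4*n - 3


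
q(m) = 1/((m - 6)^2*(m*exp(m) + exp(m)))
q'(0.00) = -0.05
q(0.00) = 0.03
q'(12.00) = 0.00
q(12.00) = 0.00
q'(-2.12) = -0.02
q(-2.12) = -0.11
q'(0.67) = -0.01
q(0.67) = 0.01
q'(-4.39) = 0.11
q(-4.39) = -0.22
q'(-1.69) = -0.09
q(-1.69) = -0.13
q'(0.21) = -0.03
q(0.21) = 0.02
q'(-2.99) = 0.03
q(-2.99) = -0.12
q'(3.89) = -0.00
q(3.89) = 0.00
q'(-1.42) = -0.30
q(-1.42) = -0.18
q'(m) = (-m*exp(m) - 2*exp(m))/((m - 6)^2*(m*exp(m) + exp(m))^2) - 2/((m - 6)^3*(m*exp(m) + exp(m))) = (-2*m + (-m - 2)*(m - 6) - 2)*exp(-m)/((m - 6)^3*(m + 1)^2)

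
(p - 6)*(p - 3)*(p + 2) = p^3 - 7*p^2 + 36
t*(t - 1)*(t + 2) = t^3 + t^2 - 2*t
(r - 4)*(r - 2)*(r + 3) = r^3 - 3*r^2 - 10*r + 24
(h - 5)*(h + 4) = h^2 - h - 20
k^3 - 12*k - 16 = (k - 4)*(k + 2)^2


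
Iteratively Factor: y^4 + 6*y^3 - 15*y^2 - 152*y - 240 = (y + 4)*(y^3 + 2*y^2 - 23*y - 60) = (y - 5)*(y + 4)*(y^2 + 7*y + 12) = (y - 5)*(y + 4)^2*(y + 3)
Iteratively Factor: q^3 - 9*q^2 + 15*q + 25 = (q - 5)*(q^2 - 4*q - 5) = (q - 5)^2*(q + 1)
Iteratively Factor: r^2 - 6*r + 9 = (r - 3)*(r - 3)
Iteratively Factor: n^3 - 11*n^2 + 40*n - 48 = (n - 4)*(n^2 - 7*n + 12) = (n - 4)^2*(n - 3)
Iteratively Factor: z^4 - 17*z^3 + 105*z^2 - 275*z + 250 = (z - 5)*(z^3 - 12*z^2 + 45*z - 50) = (z - 5)^2*(z^2 - 7*z + 10) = (z - 5)^3*(z - 2)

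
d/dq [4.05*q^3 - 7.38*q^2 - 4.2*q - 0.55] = 12.15*q^2 - 14.76*q - 4.2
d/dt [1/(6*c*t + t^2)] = 2*(-3*c - t)/(t^2*(6*c + t)^2)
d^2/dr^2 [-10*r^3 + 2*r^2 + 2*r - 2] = 4 - 60*r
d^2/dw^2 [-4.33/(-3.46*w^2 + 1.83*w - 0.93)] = (-103.674056*w^2 + 54.833388*w + 4.33*(6.92*w - 1.83)*(13.84*w - 3.66) - 27.866148)/(3.46*w^2 - 1.83*w + 0.93)^3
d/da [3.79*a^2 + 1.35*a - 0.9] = 7.58*a + 1.35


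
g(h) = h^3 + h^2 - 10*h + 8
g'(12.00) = 446.00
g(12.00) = 1760.00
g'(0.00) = -10.00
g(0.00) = 8.00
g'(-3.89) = 27.62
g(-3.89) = 3.17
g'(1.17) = -3.55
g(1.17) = -0.73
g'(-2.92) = 9.74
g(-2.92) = 20.83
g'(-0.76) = -9.79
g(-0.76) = 15.74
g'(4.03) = 46.78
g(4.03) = 49.39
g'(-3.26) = 15.36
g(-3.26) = 16.58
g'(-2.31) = 1.39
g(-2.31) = 24.11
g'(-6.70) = 111.27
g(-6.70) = -180.87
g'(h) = 3*h^2 + 2*h - 10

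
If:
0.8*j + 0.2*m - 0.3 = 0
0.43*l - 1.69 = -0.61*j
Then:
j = 0.375 - 0.25*m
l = 0.354651162790698*m + 3.39825581395349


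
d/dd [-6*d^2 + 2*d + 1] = 2 - 12*d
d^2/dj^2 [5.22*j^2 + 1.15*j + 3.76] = 10.4400000000000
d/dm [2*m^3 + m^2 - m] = 6*m^2 + 2*m - 1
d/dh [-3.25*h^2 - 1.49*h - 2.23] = -6.5*h - 1.49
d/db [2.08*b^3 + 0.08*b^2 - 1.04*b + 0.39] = 6.24*b^2 + 0.16*b - 1.04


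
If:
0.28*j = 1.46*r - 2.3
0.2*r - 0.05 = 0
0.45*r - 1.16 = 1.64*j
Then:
No Solution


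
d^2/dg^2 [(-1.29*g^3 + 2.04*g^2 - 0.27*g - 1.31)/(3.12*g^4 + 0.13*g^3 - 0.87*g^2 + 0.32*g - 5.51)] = (-25.1147520000001*g^9 + 119.149056*g^8 - 47.584368*g^7 - 227.910462*g^6 - 567.92853*g^5 + 895.624158*g^4 - 62.382828*g^3 - 323.870406*g^2 - 230.663274*g + 135.208286)/(30.371328*g^12 + 3.796416*g^11 - 25.2486*g^10 + 7.229989*g^9 - 153.090405*g^8 - 18.309369*g^7 + 89.541516*g^6 - 28.501458*g^5 + 270.016419*g^4 + 21.077111*g^3 - 80.932533*g^2 + 29.145696*g - 167.284151)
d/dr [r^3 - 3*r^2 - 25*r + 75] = 3*r^2 - 6*r - 25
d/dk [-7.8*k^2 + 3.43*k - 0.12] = 3.43 - 15.6*k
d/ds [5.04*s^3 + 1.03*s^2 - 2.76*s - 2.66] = 15.12*s^2 + 2.06*s - 2.76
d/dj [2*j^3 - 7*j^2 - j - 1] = 6*j^2 - 14*j - 1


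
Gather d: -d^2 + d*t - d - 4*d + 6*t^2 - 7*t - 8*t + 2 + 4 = -d^2 + d*(t - 5) + 6*t^2 - 15*t + 6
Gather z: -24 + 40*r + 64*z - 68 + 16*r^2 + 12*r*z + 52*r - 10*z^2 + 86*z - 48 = 16*r^2 + 92*r - 10*z^2 + z*(12*r + 150) - 140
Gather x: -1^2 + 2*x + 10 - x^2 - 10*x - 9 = -x^2 - 8*x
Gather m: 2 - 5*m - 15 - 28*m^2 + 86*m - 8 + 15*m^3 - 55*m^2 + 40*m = 15*m^3 - 83*m^2 + 121*m - 21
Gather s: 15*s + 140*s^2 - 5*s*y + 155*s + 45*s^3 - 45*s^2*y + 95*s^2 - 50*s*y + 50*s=45*s^3 + s^2*(235 - 45*y) + s*(220 - 55*y)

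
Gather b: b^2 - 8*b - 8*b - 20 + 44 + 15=b^2 - 16*b + 39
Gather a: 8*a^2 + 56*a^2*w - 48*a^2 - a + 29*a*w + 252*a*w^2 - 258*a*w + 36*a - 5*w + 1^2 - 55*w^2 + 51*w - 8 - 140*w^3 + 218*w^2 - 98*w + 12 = a^2*(56*w - 40) + a*(252*w^2 - 229*w + 35) - 140*w^3 + 163*w^2 - 52*w + 5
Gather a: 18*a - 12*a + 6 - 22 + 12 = 6*a - 4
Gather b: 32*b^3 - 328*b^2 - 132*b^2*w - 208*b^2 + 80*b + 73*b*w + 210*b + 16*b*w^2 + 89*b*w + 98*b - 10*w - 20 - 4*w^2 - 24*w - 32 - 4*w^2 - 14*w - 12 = 32*b^3 + b^2*(-132*w - 536) + b*(16*w^2 + 162*w + 388) - 8*w^2 - 48*w - 64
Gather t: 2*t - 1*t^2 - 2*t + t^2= 0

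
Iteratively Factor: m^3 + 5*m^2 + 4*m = (m + 4)*(m^2 + m) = (m + 1)*(m + 4)*(m)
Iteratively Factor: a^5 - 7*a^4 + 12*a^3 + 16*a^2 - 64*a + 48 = (a - 2)*(a^4 - 5*a^3 + 2*a^2 + 20*a - 24) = (a - 2)*(a + 2)*(a^3 - 7*a^2 + 16*a - 12) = (a - 2)^2*(a + 2)*(a^2 - 5*a + 6) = (a - 3)*(a - 2)^2*(a + 2)*(a - 2)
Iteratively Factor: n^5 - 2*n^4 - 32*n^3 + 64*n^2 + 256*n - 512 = (n - 2)*(n^4 - 32*n^2 + 256) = (n - 4)*(n - 2)*(n^3 + 4*n^2 - 16*n - 64) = (n - 4)*(n - 2)*(n + 4)*(n^2 - 16) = (n - 4)^2*(n - 2)*(n + 4)*(n + 4)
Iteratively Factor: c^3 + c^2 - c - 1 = (c + 1)*(c^2 - 1) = (c + 1)^2*(c - 1)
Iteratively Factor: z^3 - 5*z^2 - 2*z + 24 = (z + 2)*(z^2 - 7*z + 12) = (z - 3)*(z + 2)*(z - 4)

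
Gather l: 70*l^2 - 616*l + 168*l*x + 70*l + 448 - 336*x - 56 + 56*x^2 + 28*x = 70*l^2 + l*(168*x - 546) + 56*x^2 - 308*x + 392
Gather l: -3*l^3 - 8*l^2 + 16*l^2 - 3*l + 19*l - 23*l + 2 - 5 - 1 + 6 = -3*l^3 + 8*l^2 - 7*l + 2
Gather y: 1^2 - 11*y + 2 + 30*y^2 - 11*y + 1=30*y^2 - 22*y + 4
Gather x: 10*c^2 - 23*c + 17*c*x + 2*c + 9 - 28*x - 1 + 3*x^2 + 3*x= 10*c^2 - 21*c + 3*x^2 + x*(17*c - 25) + 8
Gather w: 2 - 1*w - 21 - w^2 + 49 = -w^2 - w + 30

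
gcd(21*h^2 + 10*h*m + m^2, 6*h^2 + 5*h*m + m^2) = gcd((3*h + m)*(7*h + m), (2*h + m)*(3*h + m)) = 3*h + m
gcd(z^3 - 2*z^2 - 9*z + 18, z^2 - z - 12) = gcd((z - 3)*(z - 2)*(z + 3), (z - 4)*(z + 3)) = z + 3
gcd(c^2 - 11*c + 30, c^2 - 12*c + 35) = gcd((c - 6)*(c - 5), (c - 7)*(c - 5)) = c - 5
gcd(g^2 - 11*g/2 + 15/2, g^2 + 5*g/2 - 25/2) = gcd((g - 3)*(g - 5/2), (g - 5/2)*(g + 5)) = g - 5/2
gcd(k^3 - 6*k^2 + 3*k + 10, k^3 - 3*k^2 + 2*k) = k - 2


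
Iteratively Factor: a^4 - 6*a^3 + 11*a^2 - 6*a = (a - 2)*(a^3 - 4*a^2 + 3*a) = a*(a - 2)*(a^2 - 4*a + 3) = a*(a - 3)*(a - 2)*(a - 1)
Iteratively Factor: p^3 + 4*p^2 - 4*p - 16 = (p + 2)*(p^2 + 2*p - 8) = (p + 2)*(p + 4)*(p - 2)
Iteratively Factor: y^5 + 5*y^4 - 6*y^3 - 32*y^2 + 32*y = (y - 2)*(y^4 + 7*y^3 + 8*y^2 - 16*y) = (y - 2)*(y + 4)*(y^3 + 3*y^2 - 4*y) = (y - 2)*(y - 1)*(y + 4)*(y^2 + 4*y) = (y - 2)*(y - 1)*(y + 4)^2*(y)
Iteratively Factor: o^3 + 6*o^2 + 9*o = (o + 3)*(o^2 + 3*o) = (o + 3)^2*(o)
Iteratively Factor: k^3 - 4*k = (k - 2)*(k^2 + 2*k) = (k - 2)*(k + 2)*(k)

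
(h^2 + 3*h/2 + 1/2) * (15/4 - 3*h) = -3*h^3 - 3*h^2/4 + 33*h/8 + 15/8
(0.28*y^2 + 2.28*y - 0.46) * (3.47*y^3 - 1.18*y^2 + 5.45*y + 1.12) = 0.9716*y^5 + 7.5812*y^4 - 2.7606*y^3 + 13.2824*y^2 + 0.0465999999999998*y - 0.5152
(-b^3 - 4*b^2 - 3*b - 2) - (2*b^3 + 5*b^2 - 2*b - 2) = -3*b^3 - 9*b^2 - b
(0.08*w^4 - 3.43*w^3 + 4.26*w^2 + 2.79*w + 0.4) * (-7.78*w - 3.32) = -0.6224*w^5 + 26.4198*w^4 - 21.7552*w^3 - 35.8494*w^2 - 12.3748*w - 1.328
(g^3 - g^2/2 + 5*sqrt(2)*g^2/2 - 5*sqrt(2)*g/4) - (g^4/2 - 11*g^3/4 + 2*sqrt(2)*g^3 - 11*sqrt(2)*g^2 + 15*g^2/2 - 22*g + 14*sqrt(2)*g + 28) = -g^4/2 - 2*sqrt(2)*g^3 + 15*g^3/4 - 8*g^2 + 27*sqrt(2)*g^2/2 - 61*sqrt(2)*g/4 + 22*g - 28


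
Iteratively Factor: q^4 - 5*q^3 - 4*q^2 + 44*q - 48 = (q + 3)*(q^3 - 8*q^2 + 20*q - 16) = (q - 2)*(q + 3)*(q^2 - 6*q + 8) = (q - 2)^2*(q + 3)*(q - 4)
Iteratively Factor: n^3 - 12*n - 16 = (n + 2)*(n^2 - 2*n - 8) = (n - 4)*(n + 2)*(n + 2)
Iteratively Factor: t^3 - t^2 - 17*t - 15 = (t - 5)*(t^2 + 4*t + 3) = (t - 5)*(t + 1)*(t + 3)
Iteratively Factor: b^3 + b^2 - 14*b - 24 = (b + 3)*(b^2 - 2*b - 8) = (b + 2)*(b + 3)*(b - 4)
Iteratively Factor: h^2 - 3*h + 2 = (h - 1)*(h - 2)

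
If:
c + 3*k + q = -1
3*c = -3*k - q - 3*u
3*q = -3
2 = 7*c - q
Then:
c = 1/7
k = -1/21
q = -1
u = 5/21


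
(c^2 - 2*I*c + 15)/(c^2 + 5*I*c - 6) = (c - 5*I)/(c + 2*I)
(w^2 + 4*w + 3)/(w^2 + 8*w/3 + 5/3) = 3*(w + 3)/(3*w + 5)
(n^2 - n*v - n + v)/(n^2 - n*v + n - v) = (n - 1)/(n + 1)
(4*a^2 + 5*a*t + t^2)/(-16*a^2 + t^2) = (a + t)/(-4*a + t)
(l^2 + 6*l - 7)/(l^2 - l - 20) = (-l^2 - 6*l + 7)/(-l^2 + l + 20)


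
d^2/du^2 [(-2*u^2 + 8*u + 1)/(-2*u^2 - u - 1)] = 2*(-36*u^3 - 24*u^2 + 42*u + 11)/(8*u^6 + 12*u^5 + 18*u^4 + 13*u^3 + 9*u^2 + 3*u + 1)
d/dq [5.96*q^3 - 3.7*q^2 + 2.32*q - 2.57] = 17.88*q^2 - 7.4*q + 2.32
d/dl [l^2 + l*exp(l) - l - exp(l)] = l*exp(l) + 2*l - 1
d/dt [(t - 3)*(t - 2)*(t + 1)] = 3*t^2 - 8*t + 1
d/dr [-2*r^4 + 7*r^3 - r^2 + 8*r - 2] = -8*r^3 + 21*r^2 - 2*r + 8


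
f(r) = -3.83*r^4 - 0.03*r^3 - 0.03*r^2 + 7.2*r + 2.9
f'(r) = -15.32*r^3 - 0.09*r^2 - 0.06*r + 7.2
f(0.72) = 7.03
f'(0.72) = 1.39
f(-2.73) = -229.11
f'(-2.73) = 318.40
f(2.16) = -65.36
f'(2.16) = -147.74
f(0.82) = 7.04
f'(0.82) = -1.36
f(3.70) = -690.19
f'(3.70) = -770.26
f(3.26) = -407.57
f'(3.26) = -524.73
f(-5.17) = -2767.26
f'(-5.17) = 2122.15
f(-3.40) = -532.56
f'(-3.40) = 608.50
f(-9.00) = -25171.09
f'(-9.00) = 11168.73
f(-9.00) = -25171.09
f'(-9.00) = 11168.73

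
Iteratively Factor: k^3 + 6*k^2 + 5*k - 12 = (k + 3)*(k^2 + 3*k - 4) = (k - 1)*(k + 3)*(k + 4)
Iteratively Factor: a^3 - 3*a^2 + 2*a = (a - 1)*(a^2 - 2*a) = (a - 2)*(a - 1)*(a)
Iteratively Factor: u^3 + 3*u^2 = (u + 3)*(u^2) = u*(u + 3)*(u)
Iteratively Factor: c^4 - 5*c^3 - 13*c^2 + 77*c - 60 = (c - 5)*(c^3 - 13*c + 12) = (c - 5)*(c + 4)*(c^2 - 4*c + 3) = (c - 5)*(c - 1)*(c + 4)*(c - 3)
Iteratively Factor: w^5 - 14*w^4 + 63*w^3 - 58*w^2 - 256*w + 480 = (w + 2)*(w^4 - 16*w^3 + 95*w^2 - 248*w + 240) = (w - 4)*(w + 2)*(w^3 - 12*w^2 + 47*w - 60) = (w - 5)*(w - 4)*(w + 2)*(w^2 - 7*w + 12) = (w - 5)*(w - 4)^2*(w + 2)*(w - 3)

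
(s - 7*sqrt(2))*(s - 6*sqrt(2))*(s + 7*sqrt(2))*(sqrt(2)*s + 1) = sqrt(2)*s^4 - 11*s^3 - 104*sqrt(2)*s^2 + 1078*s + 588*sqrt(2)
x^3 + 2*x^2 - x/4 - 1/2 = (x - 1/2)*(x + 1/2)*(x + 2)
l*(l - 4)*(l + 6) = l^3 + 2*l^2 - 24*l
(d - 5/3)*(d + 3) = d^2 + 4*d/3 - 5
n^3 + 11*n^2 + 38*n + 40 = (n + 2)*(n + 4)*(n + 5)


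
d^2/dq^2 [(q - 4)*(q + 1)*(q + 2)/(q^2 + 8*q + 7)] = 110/(q^3 + 21*q^2 + 147*q + 343)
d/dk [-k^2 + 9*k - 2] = 9 - 2*k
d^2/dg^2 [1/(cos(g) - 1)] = (sin(g)^2 - cos(g) + 1)/(cos(g) - 1)^3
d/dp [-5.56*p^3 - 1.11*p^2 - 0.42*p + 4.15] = -16.68*p^2 - 2.22*p - 0.42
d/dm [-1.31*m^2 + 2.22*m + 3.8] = 2.22 - 2.62*m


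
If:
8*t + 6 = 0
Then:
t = -3/4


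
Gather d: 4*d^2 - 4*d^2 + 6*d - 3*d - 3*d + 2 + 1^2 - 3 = 0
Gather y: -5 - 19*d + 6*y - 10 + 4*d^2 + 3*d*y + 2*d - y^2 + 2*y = 4*d^2 - 17*d - y^2 + y*(3*d + 8) - 15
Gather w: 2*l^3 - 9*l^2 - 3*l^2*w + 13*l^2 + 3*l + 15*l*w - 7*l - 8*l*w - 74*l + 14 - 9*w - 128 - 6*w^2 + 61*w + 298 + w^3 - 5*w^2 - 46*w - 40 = 2*l^3 + 4*l^2 - 78*l + w^3 - 11*w^2 + w*(-3*l^2 + 7*l + 6) + 144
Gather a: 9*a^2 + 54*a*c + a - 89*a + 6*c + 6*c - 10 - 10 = 9*a^2 + a*(54*c - 88) + 12*c - 20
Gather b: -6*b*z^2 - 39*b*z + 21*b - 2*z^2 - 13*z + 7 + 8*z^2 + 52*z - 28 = b*(-6*z^2 - 39*z + 21) + 6*z^2 + 39*z - 21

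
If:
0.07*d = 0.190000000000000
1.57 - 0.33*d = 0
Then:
No Solution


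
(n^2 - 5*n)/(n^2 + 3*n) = (n - 5)/(n + 3)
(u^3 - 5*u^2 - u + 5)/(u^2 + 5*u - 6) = (u^2 - 4*u - 5)/(u + 6)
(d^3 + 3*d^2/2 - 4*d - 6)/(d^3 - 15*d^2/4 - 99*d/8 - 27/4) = 4*(d^2 - 4)/(4*d^2 - 21*d - 18)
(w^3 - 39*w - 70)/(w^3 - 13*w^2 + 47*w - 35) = (w^2 + 7*w + 10)/(w^2 - 6*w + 5)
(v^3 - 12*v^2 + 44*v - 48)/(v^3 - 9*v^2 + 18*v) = (v^2 - 6*v + 8)/(v*(v - 3))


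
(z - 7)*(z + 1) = z^2 - 6*z - 7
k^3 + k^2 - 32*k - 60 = (k - 6)*(k + 2)*(k + 5)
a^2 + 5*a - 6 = (a - 1)*(a + 6)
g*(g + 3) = g^2 + 3*g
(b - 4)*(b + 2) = b^2 - 2*b - 8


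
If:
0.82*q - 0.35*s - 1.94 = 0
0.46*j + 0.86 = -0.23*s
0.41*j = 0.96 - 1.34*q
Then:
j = 0.10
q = 0.69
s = -3.93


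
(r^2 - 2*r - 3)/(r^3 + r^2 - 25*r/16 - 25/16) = 16*(r - 3)/(16*r^2 - 25)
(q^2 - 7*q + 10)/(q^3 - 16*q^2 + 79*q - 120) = (q - 2)/(q^2 - 11*q + 24)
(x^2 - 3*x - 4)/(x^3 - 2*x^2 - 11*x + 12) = (x + 1)/(x^2 + 2*x - 3)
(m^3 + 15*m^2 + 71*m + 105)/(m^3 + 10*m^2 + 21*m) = (m + 5)/m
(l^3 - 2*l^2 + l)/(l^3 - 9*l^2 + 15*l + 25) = l*(l^2 - 2*l + 1)/(l^3 - 9*l^2 + 15*l + 25)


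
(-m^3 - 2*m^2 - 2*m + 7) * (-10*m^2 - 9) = 10*m^5 + 20*m^4 + 29*m^3 - 52*m^2 + 18*m - 63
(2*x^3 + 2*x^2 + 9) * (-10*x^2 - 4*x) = -20*x^5 - 28*x^4 - 8*x^3 - 90*x^2 - 36*x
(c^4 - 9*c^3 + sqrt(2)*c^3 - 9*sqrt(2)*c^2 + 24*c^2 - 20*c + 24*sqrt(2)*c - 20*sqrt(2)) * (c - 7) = c^5 - 16*c^4 + sqrt(2)*c^4 - 16*sqrt(2)*c^3 + 87*c^3 - 188*c^2 + 87*sqrt(2)*c^2 - 188*sqrt(2)*c + 140*c + 140*sqrt(2)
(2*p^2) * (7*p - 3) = 14*p^3 - 6*p^2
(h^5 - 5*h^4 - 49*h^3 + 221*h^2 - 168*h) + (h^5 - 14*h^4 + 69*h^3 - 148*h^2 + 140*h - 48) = 2*h^5 - 19*h^4 + 20*h^3 + 73*h^2 - 28*h - 48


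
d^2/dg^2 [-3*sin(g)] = 3*sin(g)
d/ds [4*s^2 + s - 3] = 8*s + 1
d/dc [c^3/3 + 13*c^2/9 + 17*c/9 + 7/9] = c^2 + 26*c/9 + 17/9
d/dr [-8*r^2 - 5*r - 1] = -16*r - 5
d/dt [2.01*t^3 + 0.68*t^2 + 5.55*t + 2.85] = 6.03*t^2 + 1.36*t + 5.55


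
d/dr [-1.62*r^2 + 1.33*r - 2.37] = 1.33 - 3.24*r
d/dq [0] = 0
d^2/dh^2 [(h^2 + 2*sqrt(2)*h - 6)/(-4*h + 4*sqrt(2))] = 0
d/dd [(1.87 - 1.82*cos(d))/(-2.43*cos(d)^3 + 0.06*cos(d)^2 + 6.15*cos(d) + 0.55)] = (8.8452*cos(d)^3 - 13.7415*cos(d)^2 + 0.224399999999999*cos(d) + 12.5015)*sin(d)/(5.9049*cos(d)^6 - 0.2916*cos(d)^5 - 29.8854*cos(d)^4 - 1.935*cos(d)^3 + 37.8885*cos(d)^2 + 6.765*cos(d) + 0.3025)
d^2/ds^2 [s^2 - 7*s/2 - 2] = 2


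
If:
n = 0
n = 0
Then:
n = 0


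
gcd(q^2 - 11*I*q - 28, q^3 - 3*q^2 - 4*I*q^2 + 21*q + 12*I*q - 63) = q - 7*I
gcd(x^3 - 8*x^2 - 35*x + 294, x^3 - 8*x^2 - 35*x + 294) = x^3 - 8*x^2 - 35*x + 294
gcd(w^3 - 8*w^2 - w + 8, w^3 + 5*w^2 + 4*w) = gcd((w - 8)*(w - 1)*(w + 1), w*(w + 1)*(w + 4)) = w + 1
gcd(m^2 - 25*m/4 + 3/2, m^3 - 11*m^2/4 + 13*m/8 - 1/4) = m - 1/4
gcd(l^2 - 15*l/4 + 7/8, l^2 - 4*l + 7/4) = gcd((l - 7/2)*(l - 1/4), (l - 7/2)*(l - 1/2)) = l - 7/2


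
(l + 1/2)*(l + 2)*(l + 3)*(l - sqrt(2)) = l^4 - sqrt(2)*l^3 + 11*l^3/2 - 11*sqrt(2)*l^2/2 + 17*l^2/2 - 17*sqrt(2)*l/2 + 3*l - 3*sqrt(2)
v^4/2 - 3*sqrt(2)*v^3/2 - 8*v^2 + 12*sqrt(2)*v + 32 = (v/2 + sqrt(2))*(v - 4*sqrt(2))*(v - 2*sqrt(2))*(v + sqrt(2))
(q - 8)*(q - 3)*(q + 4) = q^3 - 7*q^2 - 20*q + 96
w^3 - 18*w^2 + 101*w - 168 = (w - 8)*(w - 7)*(w - 3)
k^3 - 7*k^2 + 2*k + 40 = (k - 5)*(k - 4)*(k + 2)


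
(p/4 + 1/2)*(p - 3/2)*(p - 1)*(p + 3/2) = p^4/4 + p^3/4 - 17*p^2/16 - 9*p/16 + 9/8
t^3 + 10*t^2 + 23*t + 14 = (t + 1)*(t + 2)*(t + 7)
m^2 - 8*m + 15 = (m - 5)*(m - 3)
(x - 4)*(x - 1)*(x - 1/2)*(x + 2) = x^4 - 7*x^3/2 - 9*x^2/2 + 11*x - 4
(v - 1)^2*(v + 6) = v^3 + 4*v^2 - 11*v + 6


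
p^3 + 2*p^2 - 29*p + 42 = (p - 3)*(p - 2)*(p + 7)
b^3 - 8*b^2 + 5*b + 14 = (b - 7)*(b - 2)*(b + 1)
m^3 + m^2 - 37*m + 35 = (m - 5)*(m - 1)*(m + 7)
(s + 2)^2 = s^2 + 4*s + 4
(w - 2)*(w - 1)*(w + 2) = w^3 - w^2 - 4*w + 4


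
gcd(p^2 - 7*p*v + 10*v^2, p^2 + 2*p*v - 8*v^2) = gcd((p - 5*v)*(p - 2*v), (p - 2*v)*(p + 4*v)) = p - 2*v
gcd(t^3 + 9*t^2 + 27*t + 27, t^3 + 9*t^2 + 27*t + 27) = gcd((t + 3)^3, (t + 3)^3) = t^3 + 9*t^2 + 27*t + 27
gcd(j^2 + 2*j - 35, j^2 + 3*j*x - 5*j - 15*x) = j - 5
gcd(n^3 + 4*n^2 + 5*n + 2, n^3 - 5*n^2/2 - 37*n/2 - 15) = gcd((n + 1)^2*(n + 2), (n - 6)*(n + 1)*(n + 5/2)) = n + 1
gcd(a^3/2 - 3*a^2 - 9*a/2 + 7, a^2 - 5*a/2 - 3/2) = 1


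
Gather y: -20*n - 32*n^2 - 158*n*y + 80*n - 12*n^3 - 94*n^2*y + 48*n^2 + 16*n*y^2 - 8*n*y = -12*n^3 + 16*n^2 + 16*n*y^2 + 60*n + y*(-94*n^2 - 166*n)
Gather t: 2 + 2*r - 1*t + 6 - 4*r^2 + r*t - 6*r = -4*r^2 - 4*r + t*(r - 1) + 8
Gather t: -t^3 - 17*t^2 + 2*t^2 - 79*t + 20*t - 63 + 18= -t^3 - 15*t^2 - 59*t - 45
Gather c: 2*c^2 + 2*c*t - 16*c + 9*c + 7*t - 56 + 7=2*c^2 + c*(2*t - 7) + 7*t - 49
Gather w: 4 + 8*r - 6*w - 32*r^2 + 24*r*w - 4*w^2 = -32*r^2 + 8*r - 4*w^2 + w*(24*r - 6) + 4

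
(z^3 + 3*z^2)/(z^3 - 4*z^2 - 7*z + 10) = z^2*(z + 3)/(z^3 - 4*z^2 - 7*z + 10)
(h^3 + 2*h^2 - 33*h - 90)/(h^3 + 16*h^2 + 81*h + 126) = (h^2 - h - 30)/(h^2 + 13*h + 42)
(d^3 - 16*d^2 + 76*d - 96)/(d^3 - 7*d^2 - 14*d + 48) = (d - 6)/(d + 3)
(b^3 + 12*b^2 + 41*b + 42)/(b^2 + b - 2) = (b^2 + 10*b + 21)/(b - 1)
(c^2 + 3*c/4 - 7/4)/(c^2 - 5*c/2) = (4*c^2 + 3*c - 7)/(2*c*(2*c - 5))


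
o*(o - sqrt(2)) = o^2 - sqrt(2)*o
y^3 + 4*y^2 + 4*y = y*(y + 2)^2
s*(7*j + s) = 7*j*s + s^2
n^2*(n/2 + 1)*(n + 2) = n^4/2 + 2*n^3 + 2*n^2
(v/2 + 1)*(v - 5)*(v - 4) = v^3/2 - 7*v^2/2 + v + 20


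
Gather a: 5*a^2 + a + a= 5*a^2 + 2*a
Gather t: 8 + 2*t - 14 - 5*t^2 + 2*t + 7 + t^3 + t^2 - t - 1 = t^3 - 4*t^2 + 3*t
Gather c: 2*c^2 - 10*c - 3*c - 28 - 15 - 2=2*c^2 - 13*c - 45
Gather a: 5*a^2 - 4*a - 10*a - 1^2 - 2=5*a^2 - 14*a - 3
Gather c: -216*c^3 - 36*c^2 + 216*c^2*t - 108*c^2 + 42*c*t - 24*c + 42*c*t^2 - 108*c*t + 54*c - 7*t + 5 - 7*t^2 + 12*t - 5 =-216*c^3 + c^2*(216*t - 144) + c*(42*t^2 - 66*t + 30) - 7*t^2 + 5*t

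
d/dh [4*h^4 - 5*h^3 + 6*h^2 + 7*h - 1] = 16*h^3 - 15*h^2 + 12*h + 7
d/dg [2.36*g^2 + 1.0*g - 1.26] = 4.72*g + 1.0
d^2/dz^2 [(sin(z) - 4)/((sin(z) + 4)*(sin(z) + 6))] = (-sin(z)^5 + 26*sin(z)^4 + 266*sin(z)^3 + 232*sin(z)^2 - 1920*sin(z) - 1088)/((sin(z) + 4)^3*(sin(z) + 6)^3)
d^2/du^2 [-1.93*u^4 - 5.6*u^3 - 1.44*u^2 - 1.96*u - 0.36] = -23.16*u^2 - 33.6*u - 2.88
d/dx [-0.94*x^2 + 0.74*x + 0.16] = 0.74 - 1.88*x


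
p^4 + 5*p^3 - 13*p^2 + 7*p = p*(p - 1)^2*(p + 7)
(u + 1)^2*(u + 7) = u^3 + 9*u^2 + 15*u + 7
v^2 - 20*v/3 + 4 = (v - 6)*(v - 2/3)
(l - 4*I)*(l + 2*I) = l^2 - 2*I*l + 8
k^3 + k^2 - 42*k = k*(k - 6)*(k + 7)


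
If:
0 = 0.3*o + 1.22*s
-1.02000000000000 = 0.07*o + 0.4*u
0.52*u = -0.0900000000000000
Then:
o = -13.58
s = 3.34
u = -0.17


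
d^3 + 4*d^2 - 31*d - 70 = (d - 5)*(d + 2)*(d + 7)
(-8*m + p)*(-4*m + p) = 32*m^2 - 12*m*p + p^2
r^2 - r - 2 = (r - 2)*(r + 1)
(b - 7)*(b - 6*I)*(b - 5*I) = b^3 - 7*b^2 - 11*I*b^2 - 30*b + 77*I*b + 210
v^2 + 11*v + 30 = (v + 5)*(v + 6)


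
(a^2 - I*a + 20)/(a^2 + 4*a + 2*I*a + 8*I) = (a^2 - I*a + 20)/(a^2 + 2*a*(2 + I) + 8*I)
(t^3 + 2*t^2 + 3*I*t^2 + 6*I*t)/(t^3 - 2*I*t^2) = (t^2 + t*(2 + 3*I) + 6*I)/(t*(t - 2*I))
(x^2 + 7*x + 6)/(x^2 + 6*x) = (x + 1)/x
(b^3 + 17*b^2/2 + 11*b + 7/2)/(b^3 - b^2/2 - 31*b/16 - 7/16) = 8*(2*b^2 + 15*b + 7)/(16*b^2 - 24*b - 7)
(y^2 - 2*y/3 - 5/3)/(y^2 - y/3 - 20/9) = 3*(y + 1)/(3*y + 4)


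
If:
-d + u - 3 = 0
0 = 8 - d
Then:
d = 8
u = 11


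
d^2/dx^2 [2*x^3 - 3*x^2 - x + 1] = 12*x - 6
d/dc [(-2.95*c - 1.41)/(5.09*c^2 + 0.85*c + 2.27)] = (15.0155*c^2 + 14.3538*c - 5.498)/(25.9081*c^4 + 8.653*c^3 + 23.8311*c^2 + 3.859*c + 5.1529)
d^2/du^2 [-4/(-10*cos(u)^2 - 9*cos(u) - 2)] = 4*(-400*sin(u)^4 + 201*sin(u)^2 + 711*cos(u)/2 - 135*cos(3*u)/2 + 321)/((2*cos(u) + 1)^3*(5*cos(u) + 2)^3)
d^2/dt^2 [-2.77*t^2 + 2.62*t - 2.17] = -5.54000000000000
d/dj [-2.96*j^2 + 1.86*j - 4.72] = 1.86 - 5.92*j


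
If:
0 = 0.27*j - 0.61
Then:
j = 2.26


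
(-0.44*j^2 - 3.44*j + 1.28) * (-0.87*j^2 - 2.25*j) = 0.3828*j^4 + 3.9828*j^3 + 6.6264*j^2 - 2.88*j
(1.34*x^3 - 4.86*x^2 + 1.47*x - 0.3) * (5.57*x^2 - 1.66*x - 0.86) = 7.4638*x^5 - 29.2946*x^4 + 15.1031*x^3 + 0.0684000000000005*x^2 - 0.7662*x + 0.258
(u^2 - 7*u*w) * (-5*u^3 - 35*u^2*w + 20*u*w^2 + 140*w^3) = -5*u^5 + 265*u^3*w^2 - 980*u*w^4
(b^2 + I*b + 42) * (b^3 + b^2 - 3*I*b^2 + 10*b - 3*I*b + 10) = b^5 + b^4 - 2*I*b^4 + 55*b^3 - 2*I*b^3 + 55*b^2 - 116*I*b^2 + 420*b - 116*I*b + 420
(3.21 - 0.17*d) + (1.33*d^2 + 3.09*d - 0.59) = 1.33*d^2 + 2.92*d + 2.62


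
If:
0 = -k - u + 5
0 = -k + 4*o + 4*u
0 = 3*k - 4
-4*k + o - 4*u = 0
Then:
No Solution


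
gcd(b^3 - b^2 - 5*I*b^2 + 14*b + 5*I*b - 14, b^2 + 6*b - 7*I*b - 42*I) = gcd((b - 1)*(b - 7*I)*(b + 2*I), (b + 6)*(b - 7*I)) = b - 7*I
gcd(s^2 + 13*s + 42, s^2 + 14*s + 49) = s + 7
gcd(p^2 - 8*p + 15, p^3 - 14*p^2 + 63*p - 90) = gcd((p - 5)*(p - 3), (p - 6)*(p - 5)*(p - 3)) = p^2 - 8*p + 15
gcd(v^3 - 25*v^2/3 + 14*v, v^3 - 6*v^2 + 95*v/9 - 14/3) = v - 7/3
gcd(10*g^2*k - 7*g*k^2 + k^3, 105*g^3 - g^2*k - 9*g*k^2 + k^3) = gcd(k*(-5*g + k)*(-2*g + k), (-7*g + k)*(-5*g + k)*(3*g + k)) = 5*g - k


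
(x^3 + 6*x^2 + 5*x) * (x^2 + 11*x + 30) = x^5 + 17*x^4 + 101*x^3 + 235*x^2 + 150*x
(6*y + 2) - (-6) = 6*y + 8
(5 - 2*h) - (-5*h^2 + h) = 5*h^2 - 3*h + 5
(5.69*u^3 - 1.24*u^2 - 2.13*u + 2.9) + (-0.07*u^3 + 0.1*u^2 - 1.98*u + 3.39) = 5.62*u^3 - 1.14*u^2 - 4.11*u + 6.29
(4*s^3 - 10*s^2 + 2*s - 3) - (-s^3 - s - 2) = 5*s^3 - 10*s^2 + 3*s - 1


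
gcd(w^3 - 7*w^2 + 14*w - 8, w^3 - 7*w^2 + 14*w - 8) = w^3 - 7*w^2 + 14*w - 8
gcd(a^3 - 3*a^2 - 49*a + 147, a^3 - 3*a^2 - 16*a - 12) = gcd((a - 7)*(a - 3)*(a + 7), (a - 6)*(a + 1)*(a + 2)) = 1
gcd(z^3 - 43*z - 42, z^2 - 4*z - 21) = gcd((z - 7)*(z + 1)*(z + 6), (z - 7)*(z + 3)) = z - 7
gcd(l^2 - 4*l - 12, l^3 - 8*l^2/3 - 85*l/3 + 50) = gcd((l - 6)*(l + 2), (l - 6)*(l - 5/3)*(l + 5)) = l - 6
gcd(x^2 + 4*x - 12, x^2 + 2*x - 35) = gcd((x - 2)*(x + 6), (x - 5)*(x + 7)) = 1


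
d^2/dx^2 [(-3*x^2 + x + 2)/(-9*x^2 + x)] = 4*(-27*x^3 - 243*x^2 + 27*x - 1)/(x^3*(729*x^3 - 243*x^2 + 27*x - 1))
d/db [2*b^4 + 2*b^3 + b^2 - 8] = 2*b*(4*b^2 + 3*b + 1)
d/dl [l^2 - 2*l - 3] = 2*l - 2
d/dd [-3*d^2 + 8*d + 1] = 8 - 6*d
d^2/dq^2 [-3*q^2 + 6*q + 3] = -6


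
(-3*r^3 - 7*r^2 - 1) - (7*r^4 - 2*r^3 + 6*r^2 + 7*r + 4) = -7*r^4 - r^3 - 13*r^2 - 7*r - 5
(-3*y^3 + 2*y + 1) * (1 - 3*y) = 9*y^4 - 3*y^3 - 6*y^2 - y + 1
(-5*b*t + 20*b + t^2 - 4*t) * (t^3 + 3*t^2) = -5*b*t^4 + 5*b*t^3 + 60*b*t^2 + t^5 - t^4 - 12*t^3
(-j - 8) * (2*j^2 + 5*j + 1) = -2*j^3 - 21*j^2 - 41*j - 8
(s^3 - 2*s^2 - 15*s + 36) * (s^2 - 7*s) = s^5 - 9*s^4 - s^3 + 141*s^2 - 252*s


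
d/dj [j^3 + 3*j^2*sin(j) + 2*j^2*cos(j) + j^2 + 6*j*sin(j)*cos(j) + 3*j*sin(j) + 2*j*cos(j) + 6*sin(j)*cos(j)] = -2*j^2*sin(j) + 3*j^2*cos(j) + 3*j^2 + 4*j*sin(j) + 7*j*cos(j) + 6*j*cos(2*j) + 2*j + 3*sin(j) + 3*sin(2*j) + 2*cos(j) + 6*cos(2*j)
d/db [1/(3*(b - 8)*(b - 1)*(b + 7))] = (-(b - 8)*(b - 1) - (b - 8)*(b + 7) - (b - 1)*(b + 7))/(3*(b - 8)^2*(b - 1)^2*(b + 7)^2)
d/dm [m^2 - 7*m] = 2*m - 7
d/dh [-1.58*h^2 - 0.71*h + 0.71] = -3.16*h - 0.71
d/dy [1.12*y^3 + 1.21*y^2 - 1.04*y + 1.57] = 3.36*y^2 + 2.42*y - 1.04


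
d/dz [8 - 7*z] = -7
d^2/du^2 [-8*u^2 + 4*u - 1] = -16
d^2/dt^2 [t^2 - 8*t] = 2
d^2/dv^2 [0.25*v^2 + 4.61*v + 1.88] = 0.500000000000000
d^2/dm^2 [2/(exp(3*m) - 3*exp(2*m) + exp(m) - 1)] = 2*((-9*exp(2*m) + 12*exp(m) - 1)*(exp(3*m) - 3*exp(2*m) + exp(m) - 1) + 2*(3*exp(2*m) - 6*exp(m) + 1)^2*exp(m))*exp(m)/(exp(3*m) - 3*exp(2*m) + exp(m) - 1)^3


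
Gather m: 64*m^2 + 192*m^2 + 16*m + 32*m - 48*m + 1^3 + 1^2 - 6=256*m^2 - 4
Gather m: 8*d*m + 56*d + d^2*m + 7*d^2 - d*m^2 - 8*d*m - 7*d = d^2*m + 7*d^2 - d*m^2 + 49*d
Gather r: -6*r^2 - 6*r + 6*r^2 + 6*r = 0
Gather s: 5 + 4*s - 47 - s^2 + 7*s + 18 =-s^2 + 11*s - 24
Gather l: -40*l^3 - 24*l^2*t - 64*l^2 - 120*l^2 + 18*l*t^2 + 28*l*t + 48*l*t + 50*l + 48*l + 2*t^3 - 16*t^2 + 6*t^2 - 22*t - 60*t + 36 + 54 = -40*l^3 + l^2*(-24*t - 184) + l*(18*t^2 + 76*t + 98) + 2*t^3 - 10*t^2 - 82*t + 90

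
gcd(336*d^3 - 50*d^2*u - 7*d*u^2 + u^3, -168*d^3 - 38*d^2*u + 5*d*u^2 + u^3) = -42*d^2 + d*u + u^2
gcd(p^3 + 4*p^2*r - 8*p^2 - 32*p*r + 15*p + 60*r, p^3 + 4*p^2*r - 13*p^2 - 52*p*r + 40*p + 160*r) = p^2 + 4*p*r - 5*p - 20*r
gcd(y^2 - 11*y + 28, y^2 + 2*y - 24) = y - 4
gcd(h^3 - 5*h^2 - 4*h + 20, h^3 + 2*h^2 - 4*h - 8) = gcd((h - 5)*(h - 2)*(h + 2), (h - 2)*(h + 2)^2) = h^2 - 4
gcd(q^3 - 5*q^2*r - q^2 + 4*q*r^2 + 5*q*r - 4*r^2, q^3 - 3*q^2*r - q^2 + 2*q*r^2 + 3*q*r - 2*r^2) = q^2 - q*r - q + r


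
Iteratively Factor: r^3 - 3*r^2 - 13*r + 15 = (r - 5)*(r^2 + 2*r - 3) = (r - 5)*(r + 3)*(r - 1)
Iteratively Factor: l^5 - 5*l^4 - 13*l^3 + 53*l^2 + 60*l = (l + 1)*(l^4 - 6*l^3 - 7*l^2 + 60*l) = (l - 4)*(l + 1)*(l^3 - 2*l^2 - 15*l) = (l - 4)*(l + 1)*(l + 3)*(l^2 - 5*l) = l*(l - 4)*(l + 1)*(l + 3)*(l - 5)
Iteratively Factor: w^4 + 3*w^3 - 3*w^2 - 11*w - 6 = (w - 2)*(w^3 + 5*w^2 + 7*w + 3) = (w - 2)*(w + 1)*(w^2 + 4*w + 3) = (w - 2)*(w + 1)^2*(w + 3)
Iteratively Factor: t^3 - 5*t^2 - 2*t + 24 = (t - 4)*(t^2 - t - 6) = (t - 4)*(t + 2)*(t - 3)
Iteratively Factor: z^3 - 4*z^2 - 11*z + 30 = (z - 2)*(z^2 - 2*z - 15) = (z - 5)*(z - 2)*(z + 3)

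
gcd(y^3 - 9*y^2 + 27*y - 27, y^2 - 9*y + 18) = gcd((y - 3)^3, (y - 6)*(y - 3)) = y - 3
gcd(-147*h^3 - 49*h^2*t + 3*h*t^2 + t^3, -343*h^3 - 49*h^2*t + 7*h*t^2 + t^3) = -49*h^2 + t^2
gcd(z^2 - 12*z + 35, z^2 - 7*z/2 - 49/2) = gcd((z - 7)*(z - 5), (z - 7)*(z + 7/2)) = z - 7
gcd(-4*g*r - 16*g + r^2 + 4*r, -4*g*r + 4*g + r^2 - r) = -4*g + r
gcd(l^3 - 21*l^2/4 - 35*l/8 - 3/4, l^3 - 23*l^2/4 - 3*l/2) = l^2 - 23*l/4 - 3/2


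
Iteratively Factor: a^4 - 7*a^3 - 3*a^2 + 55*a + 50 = (a + 2)*(a^3 - 9*a^2 + 15*a + 25) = (a - 5)*(a + 2)*(a^2 - 4*a - 5) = (a - 5)*(a + 1)*(a + 2)*(a - 5)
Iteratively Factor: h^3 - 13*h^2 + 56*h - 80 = (h - 4)*(h^2 - 9*h + 20) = (h - 5)*(h - 4)*(h - 4)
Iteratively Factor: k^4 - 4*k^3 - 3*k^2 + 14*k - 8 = (k + 2)*(k^3 - 6*k^2 + 9*k - 4) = (k - 4)*(k + 2)*(k^2 - 2*k + 1) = (k - 4)*(k - 1)*(k + 2)*(k - 1)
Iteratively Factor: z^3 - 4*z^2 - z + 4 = (z + 1)*(z^2 - 5*z + 4) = (z - 4)*(z + 1)*(z - 1)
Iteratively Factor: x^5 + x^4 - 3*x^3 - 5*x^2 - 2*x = (x - 2)*(x^4 + 3*x^3 + 3*x^2 + x) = (x - 2)*(x + 1)*(x^3 + 2*x^2 + x) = x*(x - 2)*(x + 1)*(x^2 + 2*x + 1) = x*(x - 2)*(x + 1)^2*(x + 1)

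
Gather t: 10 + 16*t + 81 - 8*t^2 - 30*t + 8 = -8*t^2 - 14*t + 99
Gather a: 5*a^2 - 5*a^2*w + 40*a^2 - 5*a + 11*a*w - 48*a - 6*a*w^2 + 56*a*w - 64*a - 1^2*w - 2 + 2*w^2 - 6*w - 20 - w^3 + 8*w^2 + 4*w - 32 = a^2*(45 - 5*w) + a*(-6*w^2 + 67*w - 117) - w^3 + 10*w^2 - 3*w - 54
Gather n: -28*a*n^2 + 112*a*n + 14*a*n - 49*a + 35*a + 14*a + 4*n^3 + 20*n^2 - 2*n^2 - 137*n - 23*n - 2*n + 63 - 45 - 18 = 4*n^3 + n^2*(18 - 28*a) + n*(126*a - 162)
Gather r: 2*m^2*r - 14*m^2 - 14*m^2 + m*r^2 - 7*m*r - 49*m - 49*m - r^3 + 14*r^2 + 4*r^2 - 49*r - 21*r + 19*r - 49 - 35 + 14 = -28*m^2 - 98*m - r^3 + r^2*(m + 18) + r*(2*m^2 - 7*m - 51) - 70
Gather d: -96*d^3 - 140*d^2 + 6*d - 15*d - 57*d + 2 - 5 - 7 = -96*d^3 - 140*d^2 - 66*d - 10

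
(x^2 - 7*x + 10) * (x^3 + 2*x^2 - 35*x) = x^5 - 5*x^4 - 39*x^3 + 265*x^2 - 350*x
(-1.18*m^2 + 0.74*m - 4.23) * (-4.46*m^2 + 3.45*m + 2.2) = 5.2628*m^4 - 7.3714*m^3 + 18.8228*m^2 - 12.9655*m - 9.306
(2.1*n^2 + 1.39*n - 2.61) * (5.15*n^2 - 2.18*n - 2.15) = 10.815*n^4 + 2.5805*n^3 - 20.9867*n^2 + 2.7013*n + 5.6115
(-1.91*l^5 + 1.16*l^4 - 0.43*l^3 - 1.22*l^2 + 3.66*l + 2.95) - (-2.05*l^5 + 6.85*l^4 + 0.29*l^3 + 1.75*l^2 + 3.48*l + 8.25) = 0.14*l^5 - 5.69*l^4 - 0.72*l^3 - 2.97*l^2 + 0.18*l - 5.3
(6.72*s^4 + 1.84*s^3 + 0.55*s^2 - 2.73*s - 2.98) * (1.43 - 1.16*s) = -7.7952*s^5 + 7.4752*s^4 + 1.9932*s^3 + 3.9533*s^2 - 0.4471*s - 4.2614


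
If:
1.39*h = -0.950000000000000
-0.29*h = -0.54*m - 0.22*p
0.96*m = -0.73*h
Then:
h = -0.68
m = 0.52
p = -2.18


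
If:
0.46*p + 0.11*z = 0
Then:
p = -0.239130434782609*z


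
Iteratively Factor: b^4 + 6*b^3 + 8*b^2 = (b)*(b^3 + 6*b^2 + 8*b) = b*(b + 2)*(b^2 + 4*b) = b^2*(b + 2)*(b + 4)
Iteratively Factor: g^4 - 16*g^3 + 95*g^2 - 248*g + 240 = (g - 4)*(g^3 - 12*g^2 + 47*g - 60) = (g - 4)^2*(g^2 - 8*g + 15) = (g - 4)^2*(g - 3)*(g - 5)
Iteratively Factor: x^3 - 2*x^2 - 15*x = (x - 5)*(x^2 + 3*x) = (x - 5)*(x + 3)*(x)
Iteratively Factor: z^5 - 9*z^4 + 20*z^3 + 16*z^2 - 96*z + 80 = (z - 5)*(z^4 - 4*z^3 + 16*z - 16) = (z - 5)*(z - 2)*(z^3 - 2*z^2 - 4*z + 8) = (z - 5)*(z - 2)*(z + 2)*(z^2 - 4*z + 4) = (z - 5)*(z - 2)^2*(z + 2)*(z - 2)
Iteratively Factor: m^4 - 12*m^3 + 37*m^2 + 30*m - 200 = (m - 4)*(m^3 - 8*m^2 + 5*m + 50) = (m - 5)*(m - 4)*(m^2 - 3*m - 10) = (m - 5)*(m - 4)*(m + 2)*(m - 5)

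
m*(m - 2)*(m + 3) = m^3 + m^2 - 6*m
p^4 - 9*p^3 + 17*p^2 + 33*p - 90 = (p - 5)*(p - 3)^2*(p + 2)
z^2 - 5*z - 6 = (z - 6)*(z + 1)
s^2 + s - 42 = (s - 6)*(s + 7)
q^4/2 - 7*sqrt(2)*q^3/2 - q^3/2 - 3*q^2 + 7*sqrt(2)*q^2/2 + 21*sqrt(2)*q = q*(q/2 + 1)*(q - 3)*(q - 7*sqrt(2))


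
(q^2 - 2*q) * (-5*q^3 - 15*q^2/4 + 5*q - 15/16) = -5*q^5 + 25*q^4/4 + 25*q^3/2 - 175*q^2/16 + 15*q/8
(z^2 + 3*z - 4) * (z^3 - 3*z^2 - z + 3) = z^5 - 14*z^3 + 12*z^2 + 13*z - 12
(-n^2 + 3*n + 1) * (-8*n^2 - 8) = 8*n^4 - 24*n^3 - 24*n - 8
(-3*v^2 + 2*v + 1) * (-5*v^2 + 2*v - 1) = 15*v^4 - 16*v^3 + 2*v^2 - 1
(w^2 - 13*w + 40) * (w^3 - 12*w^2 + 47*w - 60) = w^5 - 25*w^4 + 243*w^3 - 1151*w^2 + 2660*w - 2400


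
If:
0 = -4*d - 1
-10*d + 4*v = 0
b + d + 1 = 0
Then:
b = -3/4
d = -1/4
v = -5/8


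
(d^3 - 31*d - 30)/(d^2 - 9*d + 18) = (d^2 + 6*d + 5)/(d - 3)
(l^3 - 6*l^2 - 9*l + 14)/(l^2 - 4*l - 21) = (l^2 + l - 2)/(l + 3)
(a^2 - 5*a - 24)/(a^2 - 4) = (a^2 - 5*a - 24)/(a^2 - 4)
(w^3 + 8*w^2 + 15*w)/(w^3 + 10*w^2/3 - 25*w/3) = 3*(w + 3)/(3*w - 5)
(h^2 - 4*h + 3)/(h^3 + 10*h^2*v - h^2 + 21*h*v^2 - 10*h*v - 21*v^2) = (h - 3)/(h^2 + 10*h*v + 21*v^2)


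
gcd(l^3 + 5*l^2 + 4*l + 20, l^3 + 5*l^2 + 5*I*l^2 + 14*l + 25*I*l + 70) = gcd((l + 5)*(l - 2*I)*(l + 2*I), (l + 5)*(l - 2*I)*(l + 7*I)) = l^2 + l*(5 - 2*I) - 10*I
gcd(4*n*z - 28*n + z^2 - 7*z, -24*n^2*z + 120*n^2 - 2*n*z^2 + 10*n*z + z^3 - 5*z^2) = 4*n + z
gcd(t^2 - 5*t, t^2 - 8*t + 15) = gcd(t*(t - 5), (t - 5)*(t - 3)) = t - 5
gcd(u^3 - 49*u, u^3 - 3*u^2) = u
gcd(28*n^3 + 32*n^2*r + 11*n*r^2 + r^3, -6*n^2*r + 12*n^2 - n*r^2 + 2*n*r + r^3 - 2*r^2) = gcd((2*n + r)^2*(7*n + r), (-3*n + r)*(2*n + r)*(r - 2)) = 2*n + r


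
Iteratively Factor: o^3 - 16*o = (o + 4)*(o^2 - 4*o) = o*(o + 4)*(o - 4)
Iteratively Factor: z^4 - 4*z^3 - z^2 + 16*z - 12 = (z - 1)*(z^3 - 3*z^2 - 4*z + 12) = (z - 2)*(z - 1)*(z^2 - z - 6) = (z - 3)*(z - 2)*(z - 1)*(z + 2)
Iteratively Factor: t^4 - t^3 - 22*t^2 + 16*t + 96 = (t - 3)*(t^3 + 2*t^2 - 16*t - 32) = (t - 4)*(t - 3)*(t^2 + 6*t + 8) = (t - 4)*(t - 3)*(t + 2)*(t + 4)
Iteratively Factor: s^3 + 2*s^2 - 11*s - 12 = (s + 1)*(s^2 + s - 12) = (s + 1)*(s + 4)*(s - 3)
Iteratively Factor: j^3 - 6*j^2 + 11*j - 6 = (j - 2)*(j^2 - 4*j + 3) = (j - 2)*(j - 1)*(j - 3)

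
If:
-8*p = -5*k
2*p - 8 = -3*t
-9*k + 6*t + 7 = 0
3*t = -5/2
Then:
No Solution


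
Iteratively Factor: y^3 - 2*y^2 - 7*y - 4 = (y + 1)*(y^2 - 3*y - 4) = (y - 4)*(y + 1)*(y + 1)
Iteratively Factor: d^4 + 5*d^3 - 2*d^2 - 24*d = (d + 4)*(d^3 + d^2 - 6*d) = (d + 3)*(d + 4)*(d^2 - 2*d) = d*(d + 3)*(d + 4)*(d - 2)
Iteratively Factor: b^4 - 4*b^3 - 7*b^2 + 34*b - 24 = (b - 4)*(b^3 - 7*b + 6) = (b - 4)*(b - 1)*(b^2 + b - 6) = (b - 4)*(b - 2)*(b - 1)*(b + 3)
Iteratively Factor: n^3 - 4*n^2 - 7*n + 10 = (n + 2)*(n^2 - 6*n + 5) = (n - 1)*(n + 2)*(n - 5)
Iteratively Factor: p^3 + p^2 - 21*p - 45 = (p - 5)*(p^2 + 6*p + 9) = (p - 5)*(p + 3)*(p + 3)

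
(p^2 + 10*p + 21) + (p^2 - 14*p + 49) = 2*p^2 - 4*p + 70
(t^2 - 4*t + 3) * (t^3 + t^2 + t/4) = t^5 - 3*t^4 - 3*t^3/4 + 2*t^2 + 3*t/4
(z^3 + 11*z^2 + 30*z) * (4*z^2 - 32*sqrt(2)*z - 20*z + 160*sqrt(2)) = 4*z^5 - 32*sqrt(2)*z^4 + 24*z^4 - 192*sqrt(2)*z^3 - 100*z^3 - 600*z^2 + 800*sqrt(2)*z^2 + 4800*sqrt(2)*z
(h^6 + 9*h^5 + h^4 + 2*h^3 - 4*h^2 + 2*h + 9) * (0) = 0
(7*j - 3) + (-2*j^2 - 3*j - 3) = -2*j^2 + 4*j - 6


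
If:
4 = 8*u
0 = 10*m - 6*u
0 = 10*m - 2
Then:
No Solution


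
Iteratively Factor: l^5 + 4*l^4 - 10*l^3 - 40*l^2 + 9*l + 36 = (l + 4)*(l^4 - 10*l^2 + 9) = (l - 1)*(l + 4)*(l^3 + l^2 - 9*l - 9) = (l - 3)*(l - 1)*(l + 4)*(l^2 + 4*l + 3) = (l - 3)*(l - 1)*(l + 3)*(l + 4)*(l + 1)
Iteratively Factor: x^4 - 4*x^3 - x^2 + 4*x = (x - 4)*(x^3 - x) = (x - 4)*(x + 1)*(x^2 - x) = x*(x - 4)*(x + 1)*(x - 1)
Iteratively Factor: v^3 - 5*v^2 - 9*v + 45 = (v - 5)*(v^2 - 9) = (v - 5)*(v + 3)*(v - 3)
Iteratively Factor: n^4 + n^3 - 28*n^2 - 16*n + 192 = (n + 4)*(n^3 - 3*n^2 - 16*n + 48) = (n - 4)*(n + 4)*(n^2 + n - 12) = (n - 4)*(n - 3)*(n + 4)*(n + 4)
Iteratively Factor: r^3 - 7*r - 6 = (r + 2)*(r^2 - 2*r - 3) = (r + 1)*(r + 2)*(r - 3)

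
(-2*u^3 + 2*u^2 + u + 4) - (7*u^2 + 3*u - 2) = -2*u^3 - 5*u^2 - 2*u + 6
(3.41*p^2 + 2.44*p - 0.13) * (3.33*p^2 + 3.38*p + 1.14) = 11.3553*p^4 + 19.651*p^3 + 11.7017*p^2 + 2.3422*p - 0.1482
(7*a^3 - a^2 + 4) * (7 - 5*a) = -35*a^4 + 54*a^3 - 7*a^2 - 20*a + 28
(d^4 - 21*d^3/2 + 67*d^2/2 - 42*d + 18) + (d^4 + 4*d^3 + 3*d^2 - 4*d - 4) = 2*d^4 - 13*d^3/2 + 73*d^2/2 - 46*d + 14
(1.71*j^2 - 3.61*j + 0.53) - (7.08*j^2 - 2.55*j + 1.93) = -5.37*j^2 - 1.06*j - 1.4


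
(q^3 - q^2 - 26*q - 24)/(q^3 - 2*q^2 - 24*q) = (q + 1)/q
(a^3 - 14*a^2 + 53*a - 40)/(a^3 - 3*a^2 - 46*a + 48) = (a - 5)/(a + 6)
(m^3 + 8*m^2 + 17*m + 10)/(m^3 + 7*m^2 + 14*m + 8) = (m + 5)/(m + 4)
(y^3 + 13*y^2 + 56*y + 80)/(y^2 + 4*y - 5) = (y^2 + 8*y + 16)/(y - 1)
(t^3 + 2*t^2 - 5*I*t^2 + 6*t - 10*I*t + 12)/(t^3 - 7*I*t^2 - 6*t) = (t^2 + t*(2 + I) + 2*I)/(t*(t - I))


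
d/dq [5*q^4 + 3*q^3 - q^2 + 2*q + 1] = 20*q^3 + 9*q^2 - 2*q + 2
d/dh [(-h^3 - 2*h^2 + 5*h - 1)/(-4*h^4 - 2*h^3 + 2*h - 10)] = (-h^6 - 4*h^5 + 14*h^4 + 5*h^2 + 10*h - 12)/(4*h^8 + 4*h^7 + h^6 - 4*h^5 + 18*h^4 + 10*h^3 + h^2 - 10*h + 25)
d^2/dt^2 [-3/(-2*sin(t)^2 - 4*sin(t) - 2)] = 3*(3 - 2*sin(t))/(sin(t) + 1)^3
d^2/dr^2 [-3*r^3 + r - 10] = -18*r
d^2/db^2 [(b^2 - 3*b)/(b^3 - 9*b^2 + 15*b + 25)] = 2*(b^4 + b^3 + 21*b^2 - 53*b + 70)/(b^7 - 17*b^6 + 93*b^5 - 109*b^4 - 445*b^3 + 525*b^2 + 1375*b + 625)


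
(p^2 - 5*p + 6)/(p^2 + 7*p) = (p^2 - 5*p + 6)/(p*(p + 7))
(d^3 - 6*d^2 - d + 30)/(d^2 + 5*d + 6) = (d^2 - 8*d + 15)/(d + 3)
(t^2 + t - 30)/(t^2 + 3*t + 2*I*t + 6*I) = (t^2 + t - 30)/(t^2 + t*(3 + 2*I) + 6*I)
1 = 1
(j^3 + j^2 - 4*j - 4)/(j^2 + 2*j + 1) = (j^2 - 4)/(j + 1)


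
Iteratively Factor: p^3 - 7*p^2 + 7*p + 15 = (p + 1)*(p^2 - 8*p + 15) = (p - 3)*(p + 1)*(p - 5)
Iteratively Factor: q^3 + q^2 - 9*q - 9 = (q + 3)*(q^2 - 2*q - 3) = (q - 3)*(q + 3)*(q + 1)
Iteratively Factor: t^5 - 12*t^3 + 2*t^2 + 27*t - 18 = (t - 3)*(t^4 + 3*t^3 - 3*t^2 - 7*t + 6) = (t - 3)*(t - 1)*(t^3 + 4*t^2 + t - 6) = (t - 3)*(t - 1)*(t + 3)*(t^2 + t - 2) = (t - 3)*(t - 1)*(t + 2)*(t + 3)*(t - 1)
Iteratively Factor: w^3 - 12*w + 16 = (w + 4)*(w^2 - 4*w + 4) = (w - 2)*(w + 4)*(w - 2)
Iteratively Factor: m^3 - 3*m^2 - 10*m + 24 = (m - 4)*(m^2 + m - 6) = (m - 4)*(m - 2)*(m + 3)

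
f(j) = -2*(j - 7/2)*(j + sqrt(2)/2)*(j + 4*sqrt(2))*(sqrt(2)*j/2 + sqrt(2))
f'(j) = -sqrt(2)*(j - 7/2)*(j + sqrt(2)/2)*(j + 4*sqrt(2)) - 2*(j - 7/2)*(j + sqrt(2)/2)*(sqrt(2)*j/2 + sqrt(2)) - 2*(j - 7/2)*(j + 4*sqrt(2))*(sqrt(2)*j/2 + sqrt(2)) - 2*(j + sqrt(2)/2)*(j + 4*sqrt(2))*(sqrt(2)*j/2 + sqrt(2)) = -4*sqrt(2)*j^3 - 27*j^2 + 9*sqrt(2)*j^2/2 + 6*sqrt(2)*j + 27*j + 6*sqrt(2) + 63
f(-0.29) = 20.52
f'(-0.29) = 59.60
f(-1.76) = -7.33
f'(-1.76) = -24.05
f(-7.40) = -971.14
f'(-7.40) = 971.16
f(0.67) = 93.10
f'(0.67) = 84.30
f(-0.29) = 20.52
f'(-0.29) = 59.60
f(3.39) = 31.08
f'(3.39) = -265.75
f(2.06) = 176.55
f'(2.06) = 7.56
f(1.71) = 167.23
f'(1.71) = 43.54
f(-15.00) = -45419.60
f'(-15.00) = 13987.98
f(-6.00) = -97.60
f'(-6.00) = 337.56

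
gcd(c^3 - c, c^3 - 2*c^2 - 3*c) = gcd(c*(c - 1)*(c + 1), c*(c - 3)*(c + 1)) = c^2 + c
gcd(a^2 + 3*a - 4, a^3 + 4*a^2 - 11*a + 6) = a - 1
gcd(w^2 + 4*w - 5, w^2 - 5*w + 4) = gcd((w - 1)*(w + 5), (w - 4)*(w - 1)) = w - 1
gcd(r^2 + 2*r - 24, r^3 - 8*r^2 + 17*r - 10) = 1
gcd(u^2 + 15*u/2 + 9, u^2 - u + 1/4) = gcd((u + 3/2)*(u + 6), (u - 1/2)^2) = 1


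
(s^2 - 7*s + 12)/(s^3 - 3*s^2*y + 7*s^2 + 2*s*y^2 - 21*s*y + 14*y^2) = (s^2 - 7*s + 12)/(s^3 - 3*s^2*y + 7*s^2 + 2*s*y^2 - 21*s*y + 14*y^2)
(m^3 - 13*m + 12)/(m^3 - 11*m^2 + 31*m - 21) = (m + 4)/(m - 7)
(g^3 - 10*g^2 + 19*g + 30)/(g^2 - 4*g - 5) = g - 6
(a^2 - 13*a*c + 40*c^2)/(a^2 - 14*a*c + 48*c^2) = (a - 5*c)/(a - 6*c)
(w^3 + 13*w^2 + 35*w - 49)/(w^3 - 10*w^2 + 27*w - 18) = (w^2 + 14*w + 49)/(w^2 - 9*w + 18)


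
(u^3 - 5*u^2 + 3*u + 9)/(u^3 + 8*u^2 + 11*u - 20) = (u^3 - 5*u^2 + 3*u + 9)/(u^3 + 8*u^2 + 11*u - 20)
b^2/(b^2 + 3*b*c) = b/(b + 3*c)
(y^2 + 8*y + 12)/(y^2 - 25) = (y^2 + 8*y + 12)/(y^2 - 25)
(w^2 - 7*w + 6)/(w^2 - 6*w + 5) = (w - 6)/(w - 5)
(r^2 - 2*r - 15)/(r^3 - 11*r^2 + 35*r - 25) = (r + 3)/(r^2 - 6*r + 5)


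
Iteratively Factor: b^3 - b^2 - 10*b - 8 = (b + 2)*(b^2 - 3*b - 4) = (b + 1)*(b + 2)*(b - 4)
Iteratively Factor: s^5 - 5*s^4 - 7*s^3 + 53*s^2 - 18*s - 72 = (s + 1)*(s^4 - 6*s^3 - s^2 + 54*s - 72) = (s - 3)*(s + 1)*(s^3 - 3*s^2 - 10*s + 24) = (s - 3)*(s + 1)*(s + 3)*(s^2 - 6*s + 8) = (s - 3)*(s - 2)*(s + 1)*(s + 3)*(s - 4)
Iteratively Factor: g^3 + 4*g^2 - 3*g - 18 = (g - 2)*(g^2 + 6*g + 9) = (g - 2)*(g + 3)*(g + 3)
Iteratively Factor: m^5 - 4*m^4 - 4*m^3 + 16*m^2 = (m - 2)*(m^4 - 2*m^3 - 8*m^2) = (m - 4)*(m - 2)*(m^3 + 2*m^2) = (m - 4)*(m - 2)*(m + 2)*(m^2) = m*(m - 4)*(m - 2)*(m + 2)*(m)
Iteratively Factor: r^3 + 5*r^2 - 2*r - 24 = (r + 4)*(r^2 + r - 6) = (r - 2)*(r + 4)*(r + 3)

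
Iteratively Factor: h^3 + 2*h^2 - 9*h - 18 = (h + 3)*(h^2 - h - 6) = (h - 3)*(h + 3)*(h + 2)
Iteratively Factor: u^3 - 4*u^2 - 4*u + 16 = (u - 2)*(u^2 - 2*u - 8) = (u - 2)*(u + 2)*(u - 4)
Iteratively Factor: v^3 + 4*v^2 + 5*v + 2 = (v + 1)*(v^2 + 3*v + 2) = (v + 1)*(v + 2)*(v + 1)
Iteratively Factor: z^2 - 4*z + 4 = (z - 2)*(z - 2)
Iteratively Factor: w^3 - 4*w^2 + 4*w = (w)*(w^2 - 4*w + 4) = w*(w - 2)*(w - 2)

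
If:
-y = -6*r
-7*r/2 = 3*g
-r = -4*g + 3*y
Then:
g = 0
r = 0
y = 0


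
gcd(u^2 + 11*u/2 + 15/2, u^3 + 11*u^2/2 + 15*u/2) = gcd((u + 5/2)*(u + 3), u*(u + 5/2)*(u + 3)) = u^2 + 11*u/2 + 15/2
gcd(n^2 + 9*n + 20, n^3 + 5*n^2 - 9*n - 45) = n + 5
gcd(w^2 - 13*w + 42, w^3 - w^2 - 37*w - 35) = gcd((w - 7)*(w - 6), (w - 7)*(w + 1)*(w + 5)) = w - 7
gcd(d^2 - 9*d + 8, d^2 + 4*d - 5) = d - 1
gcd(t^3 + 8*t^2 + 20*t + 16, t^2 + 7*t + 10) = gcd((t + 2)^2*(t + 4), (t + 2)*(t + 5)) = t + 2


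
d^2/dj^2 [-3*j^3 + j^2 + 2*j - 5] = 2 - 18*j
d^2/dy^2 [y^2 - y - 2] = 2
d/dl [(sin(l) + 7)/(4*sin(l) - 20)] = -3*cos(l)/(sin(l) - 5)^2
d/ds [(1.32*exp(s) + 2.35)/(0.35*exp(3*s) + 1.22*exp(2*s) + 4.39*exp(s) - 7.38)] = (-(1.32*exp(s) + 2.35)*(1.05*exp(2*s) + 2.44*exp(s) + 4.39) + 0.462*exp(3*s) + 1.6104*exp(2*s) + 5.7948*exp(s) - 9.7416)*exp(s)/(0.35*exp(3*s) + 1.22*exp(2*s) + 4.39*exp(s) - 7.38)^2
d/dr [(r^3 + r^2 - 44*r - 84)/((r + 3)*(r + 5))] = (r^4 + 16*r^3 + 97*r^2 + 198*r + 12)/(r^4 + 16*r^3 + 94*r^2 + 240*r + 225)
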